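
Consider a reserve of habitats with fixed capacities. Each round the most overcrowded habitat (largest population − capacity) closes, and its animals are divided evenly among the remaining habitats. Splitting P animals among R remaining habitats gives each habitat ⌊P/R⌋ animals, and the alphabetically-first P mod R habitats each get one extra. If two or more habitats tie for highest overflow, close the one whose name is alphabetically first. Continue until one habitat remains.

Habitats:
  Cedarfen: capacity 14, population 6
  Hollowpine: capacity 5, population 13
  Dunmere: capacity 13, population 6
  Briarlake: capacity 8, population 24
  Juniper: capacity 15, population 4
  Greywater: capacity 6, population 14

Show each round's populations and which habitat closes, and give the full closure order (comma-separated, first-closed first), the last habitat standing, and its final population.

Round 1: Briarlake=24 Cedarfen=6 Dunmere=6 Greywater=14 Hollowpine=13 Juniper=4 → close Briarlake (overflow 16)
  24÷5 = 4 each, +1 to first 4
Round 2: Cedarfen=11 Dunmere=11 Greywater=19 Hollowpine=18 Juniper=8 → close Greywater (overflow 13)
  19÷4 = 4 each, +1 to first 3
Round 3: Cedarfen=16 Dunmere=16 Hollowpine=23 Juniper=12 → close Hollowpine (overflow 18)
  23÷3 = 7 each, +1 to first 2
Round 4: Cedarfen=24 Dunmere=24 Juniper=19 → close Dunmere (overflow 11)
  24÷2 = 12 each, +1 to first 0
Round 5: Cedarfen=36 Juniper=31 → close Cedarfen (overflow 22)
  36÷1 = 36 each, +1 to first 0

Closure order: Briarlake, Greywater, Hollowpine, Dunmere, Cedarfen
Last habitat: Juniper with 67 animals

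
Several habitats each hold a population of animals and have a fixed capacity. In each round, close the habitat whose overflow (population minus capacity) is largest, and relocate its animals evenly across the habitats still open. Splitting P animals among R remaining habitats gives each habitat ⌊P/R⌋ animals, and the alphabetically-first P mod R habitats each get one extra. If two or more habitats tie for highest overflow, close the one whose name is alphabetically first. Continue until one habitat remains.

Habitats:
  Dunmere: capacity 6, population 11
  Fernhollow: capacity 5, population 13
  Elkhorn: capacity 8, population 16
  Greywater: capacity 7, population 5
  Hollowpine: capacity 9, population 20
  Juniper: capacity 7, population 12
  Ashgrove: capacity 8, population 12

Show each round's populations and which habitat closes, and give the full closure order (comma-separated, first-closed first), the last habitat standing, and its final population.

Closure order: Hollowpine, Elkhorn, Fernhollow, Dunmere, Ashgrove, Juniper
Last habitat: Greywater with 89 animals

Round 1: Ashgrove=12 Dunmere=11 Elkhorn=16 Fernhollow=13 Greywater=5 Hollowpine=20 Juniper=12 → close Hollowpine (overflow 11)
  20÷6 = 3 each, +1 to first 2
Round 2: Ashgrove=16 Dunmere=15 Elkhorn=19 Fernhollow=16 Greywater=8 Juniper=15 → close Elkhorn (overflow 11)
  19÷5 = 3 each, +1 to first 4
Round 3: Ashgrove=20 Dunmere=19 Fernhollow=20 Greywater=12 Juniper=18 → close Fernhollow (overflow 15)
  20÷4 = 5 each, +1 to first 0
Round 4: Ashgrove=25 Dunmere=24 Greywater=17 Juniper=23 → close Dunmere (overflow 18)
  24÷3 = 8 each, +1 to first 0
Round 5: Ashgrove=33 Greywater=25 Juniper=31 → close Ashgrove (overflow 25)
  33÷2 = 16 each, +1 to first 1
Round 6: Greywater=42 Juniper=47 → close Juniper (overflow 40)
  47÷1 = 47 each, +1 to first 0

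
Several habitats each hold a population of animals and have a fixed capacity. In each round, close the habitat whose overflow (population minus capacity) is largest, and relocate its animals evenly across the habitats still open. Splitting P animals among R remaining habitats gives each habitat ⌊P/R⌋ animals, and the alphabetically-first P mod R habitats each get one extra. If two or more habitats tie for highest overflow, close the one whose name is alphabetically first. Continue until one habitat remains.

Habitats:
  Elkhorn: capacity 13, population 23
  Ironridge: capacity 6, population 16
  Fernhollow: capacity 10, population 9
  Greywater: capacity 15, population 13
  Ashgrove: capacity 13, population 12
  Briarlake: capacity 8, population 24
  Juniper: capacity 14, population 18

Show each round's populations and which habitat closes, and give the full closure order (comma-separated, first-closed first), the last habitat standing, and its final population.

Round 1: Ashgrove=12 Briarlake=24 Elkhorn=23 Fernhollow=9 Greywater=13 Ironridge=16 Juniper=18 → close Briarlake (overflow 16)
  24÷6 = 4 each, +1 to first 0
Round 2: Ashgrove=16 Elkhorn=27 Fernhollow=13 Greywater=17 Ironridge=20 Juniper=22 → close Elkhorn (overflow 14)
  27÷5 = 5 each, +1 to first 2
Round 3: Ashgrove=22 Fernhollow=19 Greywater=22 Ironridge=25 Juniper=27 → close Ironridge (overflow 19)
  25÷4 = 6 each, +1 to first 1
Round 4: Ashgrove=29 Fernhollow=25 Greywater=28 Juniper=33 → close Juniper (overflow 19)
  33÷3 = 11 each, +1 to first 0
Round 5: Ashgrove=40 Fernhollow=36 Greywater=39 → close Ashgrove (overflow 27)
  40÷2 = 20 each, +1 to first 0
Round 6: Fernhollow=56 Greywater=59 → close Fernhollow (overflow 46)
  56÷1 = 56 each, +1 to first 0

Closure order: Briarlake, Elkhorn, Ironridge, Juniper, Ashgrove, Fernhollow
Last habitat: Greywater with 115 animals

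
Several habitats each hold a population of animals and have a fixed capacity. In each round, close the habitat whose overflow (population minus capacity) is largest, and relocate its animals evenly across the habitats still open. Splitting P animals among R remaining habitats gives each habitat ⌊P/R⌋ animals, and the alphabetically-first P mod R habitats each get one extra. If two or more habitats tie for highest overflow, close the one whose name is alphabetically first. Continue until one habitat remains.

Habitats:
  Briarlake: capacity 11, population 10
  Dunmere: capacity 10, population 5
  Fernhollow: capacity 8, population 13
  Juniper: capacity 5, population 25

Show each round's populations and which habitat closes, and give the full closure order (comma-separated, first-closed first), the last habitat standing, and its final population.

Closure order: Juniper, Fernhollow, Briarlake
Last habitat: Dunmere with 53 animals

Round 1: Briarlake=10 Dunmere=5 Fernhollow=13 Juniper=25 → close Juniper (overflow 20)
  25÷3 = 8 each, +1 to first 1
Round 2: Briarlake=19 Dunmere=13 Fernhollow=21 → close Fernhollow (overflow 13)
  21÷2 = 10 each, +1 to first 1
Round 3: Briarlake=30 Dunmere=23 → close Briarlake (overflow 19)
  30÷1 = 30 each, +1 to first 0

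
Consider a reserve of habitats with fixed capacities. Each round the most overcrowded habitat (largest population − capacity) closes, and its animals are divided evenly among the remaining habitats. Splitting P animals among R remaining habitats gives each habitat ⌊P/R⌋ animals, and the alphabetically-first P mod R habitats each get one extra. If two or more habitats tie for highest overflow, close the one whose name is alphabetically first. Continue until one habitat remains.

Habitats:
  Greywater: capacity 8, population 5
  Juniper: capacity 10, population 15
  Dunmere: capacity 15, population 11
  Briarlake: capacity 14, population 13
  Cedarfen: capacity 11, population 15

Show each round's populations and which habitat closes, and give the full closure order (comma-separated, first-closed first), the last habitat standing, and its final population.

Round 1: Briarlake=13 Cedarfen=15 Dunmere=11 Greywater=5 Juniper=15 → close Juniper (overflow 5)
  15÷4 = 3 each, +1 to first 3
Round 2: Briarlake=17 Cedarfen=19 Dunmere=15 Greywater=8 → close Cedarfen (overflow 8)
  19÷3 = 6 each, +1 to first 1
Round 3: Briarlake=24 Dunmere=21 Greywater=14 → close Briarlake (overflow 10)
  24÷2 = 12 each, +1 to first 0
Round 4: Dunmere=33 Greywater=26 → close Dunmere (overflow 18)
  33÷1 = 33 each, +1 to first 0

Closure order: Juniper, Cedarfen, Briarlake, Dunmere
Last habitat: Greywater with 59 animals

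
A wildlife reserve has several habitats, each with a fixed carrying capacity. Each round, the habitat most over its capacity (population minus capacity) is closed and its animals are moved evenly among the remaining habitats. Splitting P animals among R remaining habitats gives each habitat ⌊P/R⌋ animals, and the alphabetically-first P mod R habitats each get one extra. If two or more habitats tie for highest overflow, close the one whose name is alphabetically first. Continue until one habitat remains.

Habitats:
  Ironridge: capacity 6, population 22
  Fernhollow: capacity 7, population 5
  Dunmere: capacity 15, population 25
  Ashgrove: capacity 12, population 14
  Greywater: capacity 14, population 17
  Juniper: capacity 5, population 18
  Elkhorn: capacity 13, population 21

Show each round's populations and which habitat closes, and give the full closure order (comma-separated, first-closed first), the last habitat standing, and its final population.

Round 1: Ashgrove=14 Dunmere=25 Elkhorn=21 Fernhollow=5 Greywater=17 Ironridge=22 Juniper=18 → close Ironridge (overflow 16)
  22÷6 = 3 each, +1 to first 4
Round 2: Ashgrove=18 Dunmere=29 Elkhorn=25 Fernhollow=9 Greywater=20 Juniper=21 → close Juniper (overflow 16)
  21÷5 = 4 each, +1 to first 1
Round 3: Ashgrove=23 Dunmere=33 Elkhorn=29 Fernhollow=13 Greywater=24 → close Dunmere (overflow 18)
  33÷4 = 8 each, +1 to first 1
Round 4: Ashgrove=32 Elkhorn=37 Fernhollow=21 Greywater=32 → close Elkhorn (overflow 24)
  37÷3 = 12 each, +1 to first 1
Round 5: Ashgrove=45 Fernhollow=33 Greywater=44 → close Ashgrove (overflow 33)
  45÷2 = 22 each, +1 to first 1
Round 6: Fernhollow=56 Greywater=66 → close Greywater (overflow 52)
  66÷1 = 66 each, +1 to first 0

Closure order: Ironridge, Juniper, Dunmere, Elkhorn, Ashgrove, Greywater
Last habitat: Fernhollow with 122 animals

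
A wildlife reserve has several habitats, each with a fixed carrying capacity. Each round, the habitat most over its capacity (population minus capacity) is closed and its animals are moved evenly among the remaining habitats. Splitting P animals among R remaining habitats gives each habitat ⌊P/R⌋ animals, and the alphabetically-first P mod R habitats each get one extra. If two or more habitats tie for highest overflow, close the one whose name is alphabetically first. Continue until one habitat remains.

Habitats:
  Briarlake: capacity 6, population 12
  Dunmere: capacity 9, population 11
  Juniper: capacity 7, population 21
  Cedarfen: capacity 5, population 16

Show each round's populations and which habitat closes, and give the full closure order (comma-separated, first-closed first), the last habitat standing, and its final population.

Closure order: Juniper, Cedarfen, Briarlake
Last habitat: Dunmere with 60 animals

Round 1: Briarlake=12 Cedarfen=16 Dunmere=11 Juniper=21 → close Juniper (overflow 14)
  21÷3 = 7 each, +1 to first 0
Round 2: Briarlake=19 Cedarfen=23 Dunmere=18 → close Cedarfen (overflow 18)
  23÷2 = 11 each, +1 to first 1
Round 3: Briarlake=31 Dunmere=29 → close Briarlake (overflow 25)
  31÷1 = 31 each, +1 to first 0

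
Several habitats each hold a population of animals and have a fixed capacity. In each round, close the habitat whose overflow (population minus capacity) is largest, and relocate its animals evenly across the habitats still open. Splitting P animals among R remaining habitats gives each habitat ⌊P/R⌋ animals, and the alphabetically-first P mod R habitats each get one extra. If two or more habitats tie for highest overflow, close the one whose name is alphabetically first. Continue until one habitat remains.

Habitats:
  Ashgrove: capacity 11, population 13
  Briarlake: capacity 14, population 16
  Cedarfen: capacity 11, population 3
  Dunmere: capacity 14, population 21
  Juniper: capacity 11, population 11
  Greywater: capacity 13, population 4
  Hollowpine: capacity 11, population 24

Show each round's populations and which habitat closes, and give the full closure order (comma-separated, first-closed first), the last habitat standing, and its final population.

Round 1: Ashgrove=13 Briarlake=16 Cedarfen=3 Dunmere=21 Greywater=4 Hollowpine=24 Juniper=11 → close Hollowpine (overflow 13)
  24÷6 = 4 each, +1 to first 0
Round 2: Ashgrove=17 Briarlake=20 Cedarfen=7 Dunmere=25 Greywater=8 Juniper=15 → close Dunmere (overflow 11)
  25÷5 = 5 each, +1 to first 0
Round 3: Ashgrove=22 Briarlake=25 Cedarfen=12 Greywater=13 Juniper=20 → close Ashgrove (overflow 11)
  22÷4 = 5 each, +1 to first 2
Round 4: Briarlake=31 Cedarfen=18 Greywater=18 Juniper=25 → close Briarlake (overflow 17)
  31÷3 = 10 each, +1 to first 1
Round 5: Cedarfen=29 Greywater=28 Juniper=35 → close Juniper (overflow 24)
  35÷2 = 17 each, +1 to first 1
Round 6: Cedarfen=47 Greywater=45 → close Cedarfen (overflow 36)
  47÷1 = 47 each, +1 to first 0

Closure order: Hollowpine, Dunmere, Ashgrove, Briarlake, Juniper, Cedarfen
Last habitat: Greywater with 92 animals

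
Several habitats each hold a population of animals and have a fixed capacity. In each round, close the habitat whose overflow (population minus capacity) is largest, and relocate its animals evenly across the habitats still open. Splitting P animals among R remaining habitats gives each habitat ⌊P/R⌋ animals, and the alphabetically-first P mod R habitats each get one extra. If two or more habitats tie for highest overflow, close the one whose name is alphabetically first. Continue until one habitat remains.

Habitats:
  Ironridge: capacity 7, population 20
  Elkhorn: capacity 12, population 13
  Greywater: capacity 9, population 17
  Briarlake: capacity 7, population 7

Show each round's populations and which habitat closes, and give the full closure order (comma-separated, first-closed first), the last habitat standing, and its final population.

Closure order: Ironridge, Greywater, Briarlake
Last habitat: Elkhorn with 57 animals

Round 1: Briarlake=7 Elkhorn=13 Greywater=17 Ironridge=20 → close Ironridge (overflow 13)
  20÷3 = 6 each, +1 to first 2
Round 2: Briarlake=14 Elkhorn=20 Greywater=23 → close Greywater (overflow 14)
  23÷2 = 11 each, +1 to first 1
Round 3: Briarlake=26 Elkhorn=31 → close Briarlake (overflow 19)
  26÷1 = 26 each, +1 to first 0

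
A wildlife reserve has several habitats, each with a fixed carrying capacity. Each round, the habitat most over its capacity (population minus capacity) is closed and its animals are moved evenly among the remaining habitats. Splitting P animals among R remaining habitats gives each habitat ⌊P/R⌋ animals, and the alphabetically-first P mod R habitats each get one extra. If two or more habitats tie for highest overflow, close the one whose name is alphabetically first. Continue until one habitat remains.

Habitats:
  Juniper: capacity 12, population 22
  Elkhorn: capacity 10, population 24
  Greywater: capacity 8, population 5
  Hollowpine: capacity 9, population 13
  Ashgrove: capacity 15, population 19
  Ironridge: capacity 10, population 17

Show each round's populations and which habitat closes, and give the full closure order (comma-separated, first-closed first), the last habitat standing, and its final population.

Closure order: Elkhorn, Juniper, Ironridge, Ashgrove, Hollowpine
Last habitat: Greywater with 100 animals

Round 1: Ashgrove=19 Elkhorn=24 Greywater=5 Hollowpine=13 Ironridge=17 Juniper=22 → close Elkhorn (overflow 14)
  24÷5 = 4 each, +1 to first 4
Round 2: Ashgrove=24 Greywater=10 Hollowpine=18 Ironridge=22 Juniper=26 → close Juniper (overflow 14)
  26÷4 = 6 each, +1 to first 2
Round 3: Ashgrove=31 Greywater=17 Hollowpine=24 Ironridge=28 → close Ironridge (overflow 18)
  28÷3 = 9 each, +1 to first 1
Round 4: Ashgrove=41 Greywater=26 Hollowpine=33 → close Ashgrove (overflow 26)
  41÷2 = 20 each, +1 to first 1
Round 5: Greywater=47 Hollowpine=53 → close Hollowpine (overflow 44)
  53÷1 = 53 each, +1 to first 0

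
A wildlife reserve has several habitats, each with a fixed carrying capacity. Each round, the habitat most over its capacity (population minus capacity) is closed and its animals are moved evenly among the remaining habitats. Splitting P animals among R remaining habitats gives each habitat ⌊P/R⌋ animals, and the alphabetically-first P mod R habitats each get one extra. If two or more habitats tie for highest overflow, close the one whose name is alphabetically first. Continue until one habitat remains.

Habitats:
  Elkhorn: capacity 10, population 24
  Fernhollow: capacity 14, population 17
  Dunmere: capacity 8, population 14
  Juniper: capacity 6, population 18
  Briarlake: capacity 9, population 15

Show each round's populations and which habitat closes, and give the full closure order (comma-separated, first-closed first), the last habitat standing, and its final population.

Closure order: Elkhorn, Juniper, Briarlake, Dunmere
Last habitat: Fernhollow with 88 animals

Round 1: Briarlake=15 Dunmere=14 Elkhorn=24 Fernhollow=17 Juniper=18 → close Elkhorn (overflow 14)
  24÷4 = 6 each, +1 to first 0
Round 2: Briarlake=21 Dunmere=20 Fernhollow=23 Juniper=24 → close Juniper (overflow 18)
  24÷3 = 8 each, +1 to first 0
Round 3: Briarlake=29 Dunmere=28 Fernhollow=31 → close Briarlake (overflow 20)
  29÷2 = 14 each, +1 to first 1
Round 4: Dunmere=43 Fernhollow=45 → close Dunmere (overflow 35)
  43÷1 = 43 each, +1 to first 0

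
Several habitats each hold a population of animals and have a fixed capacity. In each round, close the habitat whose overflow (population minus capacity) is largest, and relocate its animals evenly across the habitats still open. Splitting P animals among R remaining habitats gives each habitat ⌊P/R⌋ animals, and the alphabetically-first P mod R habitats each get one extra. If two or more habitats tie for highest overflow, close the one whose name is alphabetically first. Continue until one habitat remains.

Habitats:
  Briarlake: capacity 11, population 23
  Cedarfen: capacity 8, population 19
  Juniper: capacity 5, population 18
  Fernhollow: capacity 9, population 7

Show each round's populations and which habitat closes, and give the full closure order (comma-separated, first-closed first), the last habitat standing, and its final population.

Round 1: Briarlake=23 Cedarfen=19 Fernhollow=7 Juniper=18 → close Juniper (overflow 13)
  18÷3 = 6 each, +1 to first 0
Round 2: Briarlake=29 Cedarfen=25 Fernhollow=13 → close Briarlake (overflow 18)
  29÷2 = 14 each, +1 to first 1
Round 3: Cedarfen=40 Fernhollow=27 → close Cedarfen (overflow 32)
  40÷1 = 40 each, +1 to first 0

Closure order: Juniper, Briarlake, Cedarfen
Last habitat: Fernhollow with 67 animals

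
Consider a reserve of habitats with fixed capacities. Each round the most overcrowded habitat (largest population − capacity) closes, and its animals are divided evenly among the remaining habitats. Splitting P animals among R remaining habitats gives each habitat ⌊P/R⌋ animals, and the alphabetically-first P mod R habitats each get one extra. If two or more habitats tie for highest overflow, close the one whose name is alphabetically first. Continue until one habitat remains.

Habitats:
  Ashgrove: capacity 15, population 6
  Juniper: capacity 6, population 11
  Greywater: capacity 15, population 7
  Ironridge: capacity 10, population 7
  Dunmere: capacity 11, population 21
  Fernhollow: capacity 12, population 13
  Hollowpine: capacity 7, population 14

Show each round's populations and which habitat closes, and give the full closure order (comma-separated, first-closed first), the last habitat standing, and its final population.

Round 1: Ashgrove=6 Dunmere=21 Fernhollow=13 Greywater=7 Hollowpine=14 Ironridge=7 Juniper=11 → close Dunmere (overflow 10)
  21÷6 = 3 each, +1 to first 3
Round 2: Ashgrove=10 Fernhollow=17 Greywater=11 Hollowpine=17 Ironridge=10 Juniper=14 → close Hollowpine (overflow 10)
  17÷5 = 3 each, +1 to first 2
Round 3: Ashgrove=14 Fernhollow=21 Greywater=14 Ironridge=13 Juniper=17 → close Juniper (overflow 11)
  17÷4 = 4 each, +1 to first 1
Round 4: Ashgrove=19 Fernhollow=25 Greywater=18 Ironridge=17 → close Fernhollow (overflow 13)
  25÷3 = 8 each, +1 to first 1
Round 5: Ashgrove=28 Greywater=26 Ironridge=25 → close Ironridge (overflow 15)
  25÷2 = 12 each, +1 to first 1
Round 6: Ashgrove=41 Greywater=38 → close Ashgrove (overflow 26)
  41÷1 = 41 each, +1 to first 0

Closure order: Dunmere, Hollowpine, Juniper, Fernhollow, Ironridge, Ashgrove
Last habitat: Greywater with 79 animals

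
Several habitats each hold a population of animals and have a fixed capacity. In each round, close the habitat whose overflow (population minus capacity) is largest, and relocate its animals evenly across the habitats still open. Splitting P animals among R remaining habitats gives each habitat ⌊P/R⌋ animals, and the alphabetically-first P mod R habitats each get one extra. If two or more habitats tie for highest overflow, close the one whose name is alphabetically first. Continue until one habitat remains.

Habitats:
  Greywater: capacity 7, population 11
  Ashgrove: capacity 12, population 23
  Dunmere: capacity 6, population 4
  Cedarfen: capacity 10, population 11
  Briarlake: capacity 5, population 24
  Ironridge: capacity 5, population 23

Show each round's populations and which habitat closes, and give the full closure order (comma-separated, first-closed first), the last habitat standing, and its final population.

Closure order: Briarlake, Ironridge, Ashgrove, Greywater, Cedarfen
Last habitat: Dunmere with 96 animals

Round 1: Ashgrove=23 Briarlake=24 Cedarfen=11 Dunmere=4 Greywater=11 Ironridge=23 → close Briarlake (overflow 19)
  24÷5 = 4 each, +1 to first 4
Round 2: Ashgrove=28 Cedarfen=16 Dunmere=9 Greywater=16 Ironridge=27 → close Ironridge (overflow 22)
  27÷4 = 6 each, +1 to first 3
Round 3: Ashgrove=35 Cedarfen=23 Dunmere=16 Greywater=22 → close Ashgrove (overflow 23)
  35÷3 = 11 each, +1 to first 2
Round 4: Cedarfen=35 Dunmere=28 Greywater=33 → close Greywater (overflow 26)
  33÷2 = 16 each, +1 to first 1
Round 5: Cedarfen=52 Dunmere=44 → close Cedarfen (overflow 42)
  52÷1 = 52 each, +1 to first 0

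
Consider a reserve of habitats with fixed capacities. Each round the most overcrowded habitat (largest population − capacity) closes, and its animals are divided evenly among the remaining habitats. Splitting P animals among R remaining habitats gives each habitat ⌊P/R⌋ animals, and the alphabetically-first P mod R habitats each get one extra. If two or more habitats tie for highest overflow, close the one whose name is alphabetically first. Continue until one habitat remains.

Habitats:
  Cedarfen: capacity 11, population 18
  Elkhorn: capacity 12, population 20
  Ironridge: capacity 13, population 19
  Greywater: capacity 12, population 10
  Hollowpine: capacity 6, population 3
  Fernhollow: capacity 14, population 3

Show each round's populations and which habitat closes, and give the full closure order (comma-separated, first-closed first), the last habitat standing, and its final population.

Closure order: Elkhorn, Cedarfen, Ironridge, Greywater, Hollowpine
Last habitat: Fernhollow with 73 animals

Round 1: Cedarfen=18 Elkhorn=20 Fernhollow=3 Greywater=10 Hollowpine=3 Ironridge=19 → close Elkhorn (overflow 8)
  20÷5 = 4 each, +1 to first 0
Round 2: Cedarfen=22 Fernhollow=7 Greywater=14 Hollowpine=7 Ironridge=23 → close Cedarfen (overflow 11)
  22÷4 = 5 each, +1 to first 2
Round 3: Fernhollow=13 Greywater=20 Hollowpine=12 Ironridge=28 → close Ironridge (overflow 15)
  28÷3 = 9 each, +1 to first 1
Round 4: Fernhollow=23 Greywater=29 Hollowpine=21 → close Greywater (overflow 17)
  29÷2 = 14 each, +1 to first 1
Round 5: Fernhollow=38 Hollowpine=35 → close Hollowpine (overflow 29)
  35÷1 = 35 each, +1 to first 0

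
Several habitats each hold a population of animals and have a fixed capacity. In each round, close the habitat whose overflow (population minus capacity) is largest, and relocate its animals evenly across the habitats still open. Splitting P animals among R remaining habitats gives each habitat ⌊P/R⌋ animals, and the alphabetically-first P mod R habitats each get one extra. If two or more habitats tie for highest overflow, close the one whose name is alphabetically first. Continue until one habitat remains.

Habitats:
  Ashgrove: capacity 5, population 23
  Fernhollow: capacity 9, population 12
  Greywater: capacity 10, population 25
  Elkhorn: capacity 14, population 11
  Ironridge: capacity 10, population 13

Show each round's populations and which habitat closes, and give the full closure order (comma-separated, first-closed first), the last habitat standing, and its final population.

Closure order: Ashgrove, Greywater, Fernhollow, Ironridge
Last habitat: Elkhorn with 84 animals

Round 1: Ashgrove=23 Elkhorn=11 Fernhollow=12 Greywater=25 Ironridge=13 → close Ashgrove (overflow 18)
  23÷4 = 5 each, +1 to first 3
Round 2: Elkhorn=17 Fernhollow=18 Greywater=31 Ironridge=18 → close Greywater (overflow 21)
  31÷3 = 10 each, +1 to first 1
Round 3: Elkhorn=28 Fernhollow=28 Ironridge=28 → close Fernhollow (overflow 19)
  28÷2 = 14 each, +1 to first 0
Round 4: Elkhorn=42 Ironridge=42 → close Ironridge (overflow 32)
  42÷1 = 42 each, +1 to first 0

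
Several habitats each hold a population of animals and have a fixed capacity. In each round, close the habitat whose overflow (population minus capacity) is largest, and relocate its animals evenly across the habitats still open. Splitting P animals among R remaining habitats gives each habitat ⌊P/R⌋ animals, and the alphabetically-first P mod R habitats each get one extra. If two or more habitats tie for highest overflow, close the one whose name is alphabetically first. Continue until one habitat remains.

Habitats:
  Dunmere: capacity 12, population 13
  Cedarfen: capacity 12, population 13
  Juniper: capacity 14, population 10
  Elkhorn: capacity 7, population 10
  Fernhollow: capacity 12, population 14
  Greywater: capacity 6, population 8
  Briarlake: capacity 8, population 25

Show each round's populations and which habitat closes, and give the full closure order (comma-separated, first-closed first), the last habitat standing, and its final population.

Round 1: Briarlake=25 Cedarfen=13 Dunmere=13 Elkhorn=10 Fernhollow=14 Greywater=8 Juniper=10 → close Briarlake (overflow 17)
  25÷6 = 4 each, +1 to first 1
Round 2: Cedarfen=18 Dunmere=17 Elkhorn=14 Fernhollow=18 Greywater=12 Juniper=14 → close Elkhorn (overflow 7)
  14÷5 = 2 each, +1 to first 4
Round 3: Cedarfen=21 Dunmere=20 Fernhollow=21 Greywater=15 Juniper=16 → close Cedarfen (overflow 9)
  21÷4 = 5 each, +1 to first 1
Round 4: Dunmere=26 Fernhollow=26 Greywater=20 Juniper=21 → close Dunmere (overflow 14)
  26÷3 = 8 each, +1 to first 2
Round 5: Fernhollow=35 Greywater=29 Juniper=29 → close Fernhollow (overflow 23)
  35÷2 = 17 each, +1 to first 1
Round 6: Greywater=47 Juniper=46 → close Greywater (overflow 41)
  47÷1 = 47 each, +1 to first 0

Closure order: Briarlake, Elkhorn, Cedarfen, Dunmere, Fernhollow, Greywater
Last habitat: Juniper with 93 animals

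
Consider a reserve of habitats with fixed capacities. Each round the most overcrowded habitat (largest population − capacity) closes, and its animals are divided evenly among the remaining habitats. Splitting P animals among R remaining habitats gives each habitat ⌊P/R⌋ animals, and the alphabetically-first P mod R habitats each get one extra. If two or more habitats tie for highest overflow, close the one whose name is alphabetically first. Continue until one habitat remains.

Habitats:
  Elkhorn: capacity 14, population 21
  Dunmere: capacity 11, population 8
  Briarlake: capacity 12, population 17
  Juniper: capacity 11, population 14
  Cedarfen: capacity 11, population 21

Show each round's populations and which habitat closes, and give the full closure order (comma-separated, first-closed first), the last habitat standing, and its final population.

Closure order: Cedarfen, Elkhorn, Briarlake, Juniper
Last habitat: Dunmere with 81 animals

Round 1: Briarlake=17 Cedarfen=21 Dunmere=8 Elkhorn=21 Juniper=14 → close Cedarfen (overflow 10)
  21÷4 = 5 each, +1 to first 1
Round 2: Briarlake=23 Dunmere=13 Elkhorn=26 Juniper=19 → close Elkhorn (overflow 12)
  26÷3 = 8 each, +1 to first 2
Round 3: Briarlake=32 Dunmere=22 Juniper=27 → close Briarlake (overflow 20)
  32÷2 = 16 each, +1 to first 0
Round 4: Dunmere=38 Juniper=43 → close Juniper (overflow 32)
  43÷1 = 43 each, +1 to first 0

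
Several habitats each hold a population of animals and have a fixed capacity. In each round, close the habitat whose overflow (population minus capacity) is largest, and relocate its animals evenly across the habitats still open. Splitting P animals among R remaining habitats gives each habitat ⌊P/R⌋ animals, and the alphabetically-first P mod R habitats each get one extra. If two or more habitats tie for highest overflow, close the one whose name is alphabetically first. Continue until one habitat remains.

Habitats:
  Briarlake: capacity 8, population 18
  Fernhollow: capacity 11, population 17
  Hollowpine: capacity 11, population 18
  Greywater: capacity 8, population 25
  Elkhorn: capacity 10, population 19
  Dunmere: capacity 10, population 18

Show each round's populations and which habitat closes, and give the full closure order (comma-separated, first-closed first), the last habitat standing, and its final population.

Round 1: Briarlake=18 Dunmere=18 Elkhorn=19 Fernhollow=17 Greywater=25 Hollowpine=18 → close Greywater (overflow 17)
  25÷5 = 5 each, +1 to first 0
Round 2: Briarlake=23 Dunmere=23 Elkhorn=24 Fernhollow=22 Hollowpine=23 → close Briarlake (overflow 15)
  23÷4 = 5 each, +1 to first 3
Round 3: Dunmere=29 Elkhorn=30 Fernhollow=28 Hollowpine=28 → close Elkhorn (overflow 20)
  30÷3 = 10 each, +1 to first 0
Round 4: Dunmere=39 Fernhollow=38 Hollowpine=38 → close Dunmere (overflow 29)
  39÷2 = 19 each, +1 to first 1
Round 5: Fernhollow=58 Hollowpine=57 → close Fernhollow (overflow 47)
  58÷1 = 58 each, +1 to first 0

Closure order: Greywater, Briarlake, Elkhorn, Dunmere, Fernhollow
Last habitat: Hollowpine with 115 animals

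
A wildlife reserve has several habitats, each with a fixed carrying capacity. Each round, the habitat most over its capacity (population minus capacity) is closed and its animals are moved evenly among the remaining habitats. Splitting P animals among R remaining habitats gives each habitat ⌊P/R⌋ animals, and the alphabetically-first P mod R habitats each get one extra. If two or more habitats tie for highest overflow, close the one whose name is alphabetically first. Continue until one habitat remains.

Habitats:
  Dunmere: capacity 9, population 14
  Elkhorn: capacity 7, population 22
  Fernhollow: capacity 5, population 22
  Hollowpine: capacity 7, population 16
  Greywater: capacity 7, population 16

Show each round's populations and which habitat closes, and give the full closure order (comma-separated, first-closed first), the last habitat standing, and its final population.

Round 1: Dunmere=14 Elkhorn=22 Fernhollow=22 Greywater=16 Hollowpine=16 → close Fernhollow (overflow 17)
  22÷4 = 5 each, +1 to first 2
Round 2: Dunmere=20 Elkhorn=28 Greywater=21 Hollowpine=21 → close Elkhorn (overflow 21)
  28÷3 = 9 each, +1 to first 1
Round 3: Dunmere=30 Greywater=30 Hollowpine=30 → close Greywater (overflow 23)
  30÷2 = 15 each, +1 to first 0
Round 4: Dunmere=45 Hollowpine=45 → close Hollowpine (overflow 38)
  45÷1 = 45 each, +1 to first 0

Closure order: Fernhollow, Elkhorn, Greywater, Hollowpine
Last habitat: Dunmere with 90 animals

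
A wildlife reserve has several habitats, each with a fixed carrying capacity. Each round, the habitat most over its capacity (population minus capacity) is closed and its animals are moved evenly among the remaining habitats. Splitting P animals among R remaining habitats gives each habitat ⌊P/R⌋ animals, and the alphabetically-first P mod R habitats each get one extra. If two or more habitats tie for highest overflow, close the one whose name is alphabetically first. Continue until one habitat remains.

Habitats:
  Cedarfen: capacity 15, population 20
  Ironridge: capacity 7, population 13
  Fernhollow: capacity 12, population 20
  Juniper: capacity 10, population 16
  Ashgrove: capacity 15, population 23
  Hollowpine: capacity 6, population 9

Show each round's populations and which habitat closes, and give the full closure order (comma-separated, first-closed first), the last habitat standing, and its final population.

Closure order: Ashgrove, Fernhollow, Cedarfen, Ironridge, Juniper
Last habitat: Hollowpine with 101 animals

Round 1: Ashgrove=23 Cedarfen=20 Fernhollow=20 Hollowpine=9 Ironridge=13 Juniper=16 → close Ashgrove (overflow 8)
  23÷5 = 4 each, +1 to first 3
Round 2: Cedarfen=25 Fernhollow=25 Hollowpine=14 Ironridge=17 Juniper=20 → close Fernhollow (overflow 13)
  25÷4 = 6 each, +1 to first 1
Round 3: Cedarfen=32 Hollowpine=20 Ironridge=23 Juniper=26 → close Cedarfen (overflow 17)
  32÷3 = 10 each, +1 to first 2
Round 4: Hollowpine=31 Ironridge=34 Juniper=36 → close Ironridge (overflow 27)
  34÷2 = 17 each, +1 to first 0
Round 5: Hollowpine=48 Juniper=53 → close Juniper (overflow 43)
  53÷1 = 53 each, +1 to first 0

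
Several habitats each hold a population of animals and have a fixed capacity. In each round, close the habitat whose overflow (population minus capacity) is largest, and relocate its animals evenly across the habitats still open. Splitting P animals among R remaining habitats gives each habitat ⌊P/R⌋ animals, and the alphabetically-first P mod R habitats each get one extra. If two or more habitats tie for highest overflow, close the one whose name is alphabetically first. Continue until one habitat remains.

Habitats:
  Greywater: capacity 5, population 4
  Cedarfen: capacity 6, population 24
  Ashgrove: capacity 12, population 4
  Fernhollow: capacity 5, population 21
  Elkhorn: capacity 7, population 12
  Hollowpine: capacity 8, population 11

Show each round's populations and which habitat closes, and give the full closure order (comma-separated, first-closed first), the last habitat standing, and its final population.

Round 1: Ashgrove=4 Cedarfen=24 Elkhorn=12 Fernhollow=21 Greywater=4 Hollowpine=11 → close Cedarfen (overflow 18)
  24÷5 = 4 each, +1 to first 4
Round 2: Ashgrove=9 Elkhorn=17 Fernhollow=26 Greywater=9 Hollowpine=15 → close Fernhollow (overflow 21)
  26÷4 = 6 each, +1 to first 2
Round 3: Ashgrove=16 Elkhorn=24 Greywater=15 Hollowpine=21 → close Elkhorn (overflow 17)
  24÷3 = 8 each, +1 to first 0
Round 4: Ashgrove=24 Greywater=23 Hollowpine=29 → close Hollowpine (overflow 21)
  29÷2 = 14 each, +1 to first 1
Round 5: Ashgrove=39 Greywater=37 → close Greywater (overflow 32)
  37÷1 = 37 each, +1 to first 0

Closure order: Cedarfen, Fernhollow, Elkhorn, Hollowpine, Greywater
Last habitat: Ashgrove with 76 animals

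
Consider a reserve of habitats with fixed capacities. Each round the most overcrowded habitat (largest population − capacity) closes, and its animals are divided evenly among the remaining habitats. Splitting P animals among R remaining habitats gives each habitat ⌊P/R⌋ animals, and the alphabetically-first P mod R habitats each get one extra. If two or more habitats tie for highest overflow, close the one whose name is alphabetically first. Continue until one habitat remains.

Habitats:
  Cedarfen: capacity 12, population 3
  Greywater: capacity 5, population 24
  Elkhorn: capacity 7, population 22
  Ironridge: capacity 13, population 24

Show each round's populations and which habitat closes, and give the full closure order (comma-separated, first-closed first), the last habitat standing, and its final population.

Round 1: Cedarfen=3 Elkhorn=22 Greywater=24 Ironridge=24 → close Greywater (overflow 19)
  24÷3 = 8 each, +1 to first 0
Round 2: Cedarfen=11 Elkhorn=30 Ironridge=32 → close Elkhorn (overflow 23)
  30÷2 = 15 each, +1 to first 0
Round 3: Cedarfen=26 Ironridge=47 → close Ironridge (overflow 34)
  47÷1 = 47 each, +1 to first 0

Closure order: Greywater, Elkhorn, Ironridge
Last habitat: Cedarfen with 73 animals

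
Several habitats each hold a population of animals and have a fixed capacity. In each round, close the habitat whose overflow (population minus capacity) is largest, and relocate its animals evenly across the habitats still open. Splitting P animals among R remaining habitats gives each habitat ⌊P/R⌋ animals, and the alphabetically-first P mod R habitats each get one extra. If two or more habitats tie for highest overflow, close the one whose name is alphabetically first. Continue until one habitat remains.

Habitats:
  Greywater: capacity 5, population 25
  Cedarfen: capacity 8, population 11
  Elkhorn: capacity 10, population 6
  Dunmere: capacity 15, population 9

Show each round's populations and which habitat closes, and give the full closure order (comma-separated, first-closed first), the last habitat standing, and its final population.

Closure order: Greywater, Cedarfen, Elkhorn
Last habitat: Dunmere with 51 animals

Round 1: Cedarfen=11 Dunmere=9 Elkhorn=6 Greywater=25 → close Greywater (overflow 20)
  25÷3 = 8 each, +1 to first 1
Round 2: Cedarfen=20 Dunmere=17 Elkhorn=14 → close Cedarfen (overflow 12)
  20÷2 = 10 each, +1 to first 0
Round 3: Dunmere=27 Elkhorn=24 → close Elkhorn (overflow 14)
  24÷1 = 24 each, +1 to first 0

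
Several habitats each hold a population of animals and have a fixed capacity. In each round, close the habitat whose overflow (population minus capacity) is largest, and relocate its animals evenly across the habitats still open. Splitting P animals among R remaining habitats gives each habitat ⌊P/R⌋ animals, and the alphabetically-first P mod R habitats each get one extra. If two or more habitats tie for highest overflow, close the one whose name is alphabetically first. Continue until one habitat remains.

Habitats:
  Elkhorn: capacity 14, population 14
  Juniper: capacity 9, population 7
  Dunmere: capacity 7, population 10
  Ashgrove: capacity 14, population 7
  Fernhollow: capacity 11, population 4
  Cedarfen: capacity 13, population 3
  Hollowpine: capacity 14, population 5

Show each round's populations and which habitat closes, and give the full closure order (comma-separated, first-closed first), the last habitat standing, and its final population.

Round 1: Ashgrove=7 Cedarfen=3 Dunmere=10 Elkhorn=14 Fernhollow=4 Hollowpine=5 Juniper=7 → close Dunmere (overflow 3)
  10÷6 = 1 each, +1 to first 4
Round 2: Ashgrove=9 Cedarfen=5 Elkhorn=16 Fernhollow=6 Hollowpine=6 Juniper=8 → close Elkhorn (overflow 2)
  16÷5 = 3 each, +1 to first 1
Round 3: Ashgrove=13 Cedarfen=8 Fernhollow=9 Hollowpine=9 Juniper=11 → close Juniper (overflow 2)
  11÷4 = 2 each, +1 to first 3
Round 4: Ashgrove=16 Cedarfen=11 Fernhollow=12 Hollowpine=11 → close Ashgrove (overflow 2)
  16÷3 = 5 each, +1 to first 1
Round 5: Cedarfen=17 Fernhollow=17 Hollowpine=16 → close Fernhollow (overflow 6)
  17÷2 = 8 each, +1 to first 1
Round 6: Cedarfen=26 Hollowpine=24 → close Cedarfen (overflow 13)
  26÷1 = 26 each, +1 to first 0

Closure order: Dunmere, Elkhorn, Juniper, Ashgrove, Fernhollow, Cedarfen
Last habitat: Hollowpine with 50 animals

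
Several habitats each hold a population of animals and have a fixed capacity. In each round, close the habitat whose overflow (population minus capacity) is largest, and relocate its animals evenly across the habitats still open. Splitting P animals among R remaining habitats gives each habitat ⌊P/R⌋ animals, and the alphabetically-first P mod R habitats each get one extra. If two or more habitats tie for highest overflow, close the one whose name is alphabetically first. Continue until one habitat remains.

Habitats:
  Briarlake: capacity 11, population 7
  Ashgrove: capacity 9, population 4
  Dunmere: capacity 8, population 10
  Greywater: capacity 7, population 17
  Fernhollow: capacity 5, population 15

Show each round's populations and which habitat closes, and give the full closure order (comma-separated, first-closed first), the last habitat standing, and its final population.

Round 1: Ashgrove=4 Briarlake=7 Dunmere=10 Fernhollow=15 Greywater=17 → close Fernhollow (overflow 10)
  15÷4 = 3 each, +1 to first 3
Round 2: Ashgrove=8 Briarlake=11 Dunmere=14 Greywater=20 → close Greywater (overflow 13)
  20÷3 = 6 each, +1 to first 2
Round 3: Ashgrove=15 Briarlake=18 Dunmere=20 → close Dunmere (overflow 12)
  20÷2 = 10 each, +1 to first 0
Round 4: Ashgrove=25 Briarlake=28 → close Briarlake (overflow 17)
  28÷1 = 28 each, +1 to first 0

Closure order: Fernhollow, Greywater, Dunmere, Briarlake
Last habitat: Ashgrove with 53 animals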